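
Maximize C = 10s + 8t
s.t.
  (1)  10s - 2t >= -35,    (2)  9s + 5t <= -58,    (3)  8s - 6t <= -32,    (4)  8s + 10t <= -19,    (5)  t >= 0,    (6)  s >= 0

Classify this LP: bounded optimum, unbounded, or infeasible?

infeasible

The boundaries t = 0 and s = 0 meet at (0, 0), but that point violates 9s + 5t ≤ -58. Every candidate vertex is excluded by some other constraint, so the feasible region is empty.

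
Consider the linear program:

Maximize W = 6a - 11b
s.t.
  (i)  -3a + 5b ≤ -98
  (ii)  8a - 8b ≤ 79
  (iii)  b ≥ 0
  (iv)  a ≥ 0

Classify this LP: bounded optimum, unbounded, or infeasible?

The boundaries -3a + 5b = -98 and b = 0 meet at (98/3, 0), but that point violates 8a - 8b ≤ 79. Every candidate vertex is excluded by some other constraint, so the feasible region is empty.

infeasible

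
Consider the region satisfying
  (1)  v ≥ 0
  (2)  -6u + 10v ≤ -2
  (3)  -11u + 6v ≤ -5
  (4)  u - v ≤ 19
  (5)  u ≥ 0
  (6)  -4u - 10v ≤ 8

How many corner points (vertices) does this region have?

4

The feasible vertices (each the meet of two boundaries and inside every other half-plane) are:
  (5/11, 0)
  (19, 0)
  (19/37, 4/37)
  (47, 28)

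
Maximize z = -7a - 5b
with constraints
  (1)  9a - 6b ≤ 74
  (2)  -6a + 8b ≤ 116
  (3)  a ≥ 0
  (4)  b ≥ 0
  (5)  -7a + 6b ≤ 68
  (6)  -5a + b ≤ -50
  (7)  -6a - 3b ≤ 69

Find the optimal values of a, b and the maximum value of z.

a = 226/21, b = 80/21, maximum z = -1982/21

Vertices and z = -7a - 5b:
  (322/9, 124/3) → z = -4114/9
  (226/21, 80/21) → z = -1982/21
  (258/17, 440/17) → z = -4006/17

The binding constraints are 9a - 6b = 74 and -5a + b = -50.
Solving simultaneously gives a = 226/21, b = 80/21.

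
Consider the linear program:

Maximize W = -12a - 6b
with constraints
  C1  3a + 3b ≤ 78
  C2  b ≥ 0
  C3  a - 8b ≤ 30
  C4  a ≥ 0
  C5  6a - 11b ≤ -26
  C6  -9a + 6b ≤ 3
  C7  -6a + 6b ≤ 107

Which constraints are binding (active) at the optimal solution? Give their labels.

C5 and C6

Extreme points and W = -12a - 6b:
  (260/17, 182/17) → W = -4212/17
  (51/5, 79/5) → W = -1086/5
  (41/21, 24/7) → W = -44

The maximum is at (41/21, 24/7). Substituting into each constraint, equality holds for C5 and C6; the remaining constraints have slack.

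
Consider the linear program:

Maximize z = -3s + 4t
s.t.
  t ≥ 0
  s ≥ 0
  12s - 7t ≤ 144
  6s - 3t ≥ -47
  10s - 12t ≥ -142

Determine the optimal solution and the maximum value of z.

Corner points and z = -3s + 4t:
  (0, 0) → z = 0
  (12, 0) → z = -36
  (0, 71/6) → z = 142/3
  (1361/37, 1572/37) → z = 2205/37

The optimum lies where 12s - 7t = 144 and 10s - 12t = -142.
Solving simultaneously gives s = 1361/37, t = 1572/37.

s = 1361/37, t = 1572/37, maximum z = 2205/37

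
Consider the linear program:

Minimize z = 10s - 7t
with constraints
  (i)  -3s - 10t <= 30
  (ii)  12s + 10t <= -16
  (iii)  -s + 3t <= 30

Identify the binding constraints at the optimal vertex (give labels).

Extreme points and z = 10s - 7t:
  (14/9, -52/15) → z = 1792/45
  (-390/19, 60/19) → z = -4320/19
  (-174/23, 172/23) → z = -128

The minimum is at (-390/19, 60/19). Substituting into each constraint, equality holds for (i) and (iii); the remaining constraints have slack.

(i) and (iii)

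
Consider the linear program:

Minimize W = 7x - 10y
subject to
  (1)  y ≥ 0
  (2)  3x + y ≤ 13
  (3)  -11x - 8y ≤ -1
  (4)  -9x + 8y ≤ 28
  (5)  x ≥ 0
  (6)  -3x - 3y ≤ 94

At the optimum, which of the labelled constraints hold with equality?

(2) and (4)

Extreme points and W = 7x - 10y:
  (13/3, 0) → W = 91/3
  (1/11, 0) → W = 7/11
  (76/33, 67/11) → W = -1478/33
  (0, 1/8) → W = -5/4
  (0, 7/2) → W = -35

The minimum is at (76/33, 67/11). Substituting into each constraint, equality holds for (2) and (4); the remaining constraints have slack.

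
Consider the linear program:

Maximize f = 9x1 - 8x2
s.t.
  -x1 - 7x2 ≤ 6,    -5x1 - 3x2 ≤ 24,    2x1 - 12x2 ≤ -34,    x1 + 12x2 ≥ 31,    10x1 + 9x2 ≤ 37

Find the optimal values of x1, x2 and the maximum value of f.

Feasible corners and f = 9x1 - 8x2:
  (-127/19, 179/57) → f = -4861/57
  (-109/5, 85/3) → f = -6343/15
  (-1, 8/3) → f = -91/3
  (1, 3) → f = -15

x1 = 1, x2 = 3, maximum f = -15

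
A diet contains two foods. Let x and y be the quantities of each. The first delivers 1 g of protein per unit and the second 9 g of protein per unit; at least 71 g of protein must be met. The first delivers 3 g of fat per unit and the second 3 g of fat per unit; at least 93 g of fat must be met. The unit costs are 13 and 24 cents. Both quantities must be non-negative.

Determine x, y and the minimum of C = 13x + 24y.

x = 26, y = 5, minimum C = 458

Extreme points and C = 13x + 24y:
  (0, 31) → C = 744
  (71, 0) → C = 923
  (26, 5) → C = 458
The feasible region is unbounded (it extends along (0, 1), (1, 0)), but C strictly increases along every unbounded feasible direction, so there is no improving ray and the minimum is attained at a vertex.

At the optimal vertex, x + 9y = 71 and 3x + 3y = 93.
Solving simultaneously gives x = 26, y = 5.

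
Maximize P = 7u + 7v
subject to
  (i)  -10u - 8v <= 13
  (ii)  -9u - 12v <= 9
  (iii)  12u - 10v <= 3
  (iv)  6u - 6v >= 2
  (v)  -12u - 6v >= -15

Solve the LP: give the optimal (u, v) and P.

u = -1/6, v = -1/2, maximum P = -14/3

Corner points and P = 7u + 7v:
  (-3/13, -15/26) → P = -147/26
  (-5/21, -4/7) → P = -17/3
  (-1/6, -1/2) → P = -14/3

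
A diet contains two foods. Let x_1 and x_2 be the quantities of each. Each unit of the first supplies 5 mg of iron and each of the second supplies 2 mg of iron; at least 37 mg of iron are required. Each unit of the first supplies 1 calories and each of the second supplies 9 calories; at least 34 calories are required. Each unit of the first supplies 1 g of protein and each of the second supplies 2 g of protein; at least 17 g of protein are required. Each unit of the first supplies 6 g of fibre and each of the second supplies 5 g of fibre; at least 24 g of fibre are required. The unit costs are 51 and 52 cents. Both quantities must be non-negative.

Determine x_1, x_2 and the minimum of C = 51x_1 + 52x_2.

x_1 = 5, x_2 = 6, minimum C = 567

Vertices and C = 51x_1 + 52x_2:
  (0, 37/2) → C = 962
  (34, 0) → C = 1734
  (5, 6) → C = 567
  (85/7, 17/7) → C = 5219/7
The feasible region is unbounded (it extends along (0, 1), (1, 0)), but C strictly increases along every unbounded feasible direction, so there is no improving ray and the minimum is attained at a vertex.

The binding constraints are 5x_1 + 2x_2 = 37 and x_1 + 2x_2 = 17.
Solving simultaneously gives x_1 = 5, x_2 = 6.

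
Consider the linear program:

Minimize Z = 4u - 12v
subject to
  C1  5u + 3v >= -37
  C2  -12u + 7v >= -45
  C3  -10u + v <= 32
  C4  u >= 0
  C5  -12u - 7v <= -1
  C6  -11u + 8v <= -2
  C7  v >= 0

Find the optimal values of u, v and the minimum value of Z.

u = 346/19, v = 471/19, minimum Z = -4268/19

Corner points and Z = 4u - 12v:
  (346/19, 471/19) → Z = -4268/19
  (15/4, 0) → Z = 15
  (2/11, 0) → Z = 8/11

At the optimal vertex, -12u + 7v = -45 and -11u + 8v = -2.
Solving simultaneously gives u = 346/19, v = 471/19.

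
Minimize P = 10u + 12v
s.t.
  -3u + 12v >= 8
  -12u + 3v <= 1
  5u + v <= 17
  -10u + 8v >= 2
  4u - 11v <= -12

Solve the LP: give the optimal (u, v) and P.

Corner points and P = 10u + 12v:
  (50/27, 209/27) → P = 3008/27
  (5/24, 7/6) → P = 193/12
  (67/25, 18/5) → P = 70
  (37/39, 56/39) → P = 1042/39

The binding constraints are -12u + 3v = 1 and 4u - 11v = -12.
Solving simultaneously gives u = 5/24, v = 7/6.

u = 5/24, v = 7/6, minimum P = 193/12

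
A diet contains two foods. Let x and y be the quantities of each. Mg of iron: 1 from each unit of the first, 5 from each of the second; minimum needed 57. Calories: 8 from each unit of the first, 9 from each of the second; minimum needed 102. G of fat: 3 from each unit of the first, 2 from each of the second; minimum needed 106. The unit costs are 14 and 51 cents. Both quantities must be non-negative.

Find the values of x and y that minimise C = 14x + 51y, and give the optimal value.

Feasible corners and C = 14x + 51y:
  (0, 53) → C = 2703
  (57, 0) → C = 798
  (32, 5) → C = 703
The feasible region is unbounded (it extends along (0, 1), (1, 0)), but C strictly increases along every unbounded feasible direction, so there is no improving ray and the minimum is attained at a vertex.

x = 32, y = 5, minimum C = 703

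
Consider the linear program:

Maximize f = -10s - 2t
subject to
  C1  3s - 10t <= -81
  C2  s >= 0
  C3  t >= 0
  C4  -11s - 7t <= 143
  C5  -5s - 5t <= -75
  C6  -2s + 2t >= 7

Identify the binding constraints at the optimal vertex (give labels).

Feasible corners and f = -10s - 2t:
  (69/13, 126/13) → f = -942/13
  (46/7, 141/14) → f = -601/7
  (0, 15) → f = -30
The feasible region is unbounded (it extends along (0, 1), (1, 1)), but f strictly decreases along every unbounded feasible direction, so there is no improving ray and the maximum is attained at a vertex.

The maximum is at (0, 15). Substituting into each constraint, equality holds for C2 and C5; the remaining constraints have slack.

C2 and C5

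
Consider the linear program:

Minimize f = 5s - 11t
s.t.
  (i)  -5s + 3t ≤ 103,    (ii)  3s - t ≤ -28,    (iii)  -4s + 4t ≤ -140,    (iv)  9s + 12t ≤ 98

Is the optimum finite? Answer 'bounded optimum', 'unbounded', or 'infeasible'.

bounded optimum

Corner points and f = 5s - 11t:
  (-104, -139) → f = 1009
  (-63/2, -133/2) → f = 574
The feasible region has finitely many vertices and no improving ray; the minimum is 574 at (-63/2, -133/2).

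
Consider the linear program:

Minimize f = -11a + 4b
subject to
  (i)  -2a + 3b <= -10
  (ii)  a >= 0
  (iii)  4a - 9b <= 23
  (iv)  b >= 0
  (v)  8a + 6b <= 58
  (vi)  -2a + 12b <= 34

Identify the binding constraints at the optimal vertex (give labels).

Feasible corners and f = -11a + 4b:
  (5, 0) → f = -55
  (13/2, 1) → f = -135/2
  (23/4, 0) → f = -253/4
  (55/8, 1/2) → f = -589/8

The minimum is at (55/8, 1/2). Substituting into each constraint, equality holds for (iii) and (v); the remaining constraints have slack.

(iii) and (v)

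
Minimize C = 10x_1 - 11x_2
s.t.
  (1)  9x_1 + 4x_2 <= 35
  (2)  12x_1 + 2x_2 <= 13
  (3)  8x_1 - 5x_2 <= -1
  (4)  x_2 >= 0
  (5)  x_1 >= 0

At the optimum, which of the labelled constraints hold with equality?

Extreme points and C = 10x_1 - 11x_2:
  (63/76, 29/19) → C = -17/2
  (0, 13/2) → C = -143/2
  (0, 1/5) → C = -11/5

The minimum is at (0, 13/2). Substituting into each constraint, equality holds for (2) and (5); the remaining constraints have slack.

(2) and (5)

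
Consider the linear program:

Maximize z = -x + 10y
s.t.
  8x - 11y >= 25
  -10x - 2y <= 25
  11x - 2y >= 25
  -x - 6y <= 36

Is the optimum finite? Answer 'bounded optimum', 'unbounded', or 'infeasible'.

From the feasible point (15/7, -5/7), moving in the direction (11, 8) keeps every constraint satisfied while z increases without bound.

unbounded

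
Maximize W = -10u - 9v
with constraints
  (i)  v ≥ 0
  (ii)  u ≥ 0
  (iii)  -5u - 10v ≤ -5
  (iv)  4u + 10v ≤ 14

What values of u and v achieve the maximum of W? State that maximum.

Feasible corners and W = -10u - 9v:
  (1, 0) → W = -10
  (7/2, 0) → W = -35
  (0, 1/2) → W = -9/2
  (0, 7/5) → W = -63/5

The binding constraints are u = 0 and -5u - 10v = -5.
Solving simultaneously gives u = 0, v = 1/2.

u = 0, v = 1/2, maximum W = -9/2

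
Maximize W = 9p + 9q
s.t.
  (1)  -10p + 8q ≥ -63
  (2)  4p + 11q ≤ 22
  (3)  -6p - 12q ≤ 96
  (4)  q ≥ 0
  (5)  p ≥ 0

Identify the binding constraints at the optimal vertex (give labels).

(2) and (4)

Vertices and W = 9p + 9q:
  (11/2, 0) → W = 99/2
  (0, 2) → W = 18
  (0, 0) → W = 0

The maximum is at (11/2, 0). Substituting into each constraint, equality holds for (2) and (4); the remaining constraints have slack.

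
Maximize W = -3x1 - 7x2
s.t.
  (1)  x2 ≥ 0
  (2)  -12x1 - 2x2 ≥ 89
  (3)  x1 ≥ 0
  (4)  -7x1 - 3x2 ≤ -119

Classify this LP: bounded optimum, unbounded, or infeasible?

The boundaries x2 = 0 and -7x1 - 3x2 = -119 meet at (17, 0), but that point violates -12x1 - 2x2 ≥ 89. Every candidate vertex is excluded by some other constraint, so the feasible region is empty.

infeasible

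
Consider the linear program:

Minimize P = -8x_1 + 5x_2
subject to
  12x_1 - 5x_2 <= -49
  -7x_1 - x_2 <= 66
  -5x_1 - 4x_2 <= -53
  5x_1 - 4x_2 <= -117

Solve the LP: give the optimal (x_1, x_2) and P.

x_1 = 389/23, x_2 = 1159/23, minimum P = 2683/23

Feasible corners and P = -8x_1 + 5x_2:
  (389/23, 1159/23) → P = 2683/23
  (-317/23, 701/23) → P = 6041/23
  (-32/5, 85/4) → P = 3149/20
The feasible region is unbounded (it extends along (-1, 7), (5, 12)), but P strictly increases along every unbounded feasible direction, so there is no improving ray and the minimum is attained at a vertex.

The binding constraints are 12x_1 - 5x_2 = -49 and 5x_1 - 4x_2 = -117.
Solving simultaneously gives x_1 = 389/23, x_2 = 1159/23.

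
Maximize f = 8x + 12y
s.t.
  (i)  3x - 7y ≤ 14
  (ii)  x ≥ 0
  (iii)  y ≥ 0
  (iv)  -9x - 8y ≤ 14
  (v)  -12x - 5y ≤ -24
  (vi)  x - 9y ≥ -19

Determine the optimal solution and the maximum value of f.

Vertices and f = 8x + 12y:
  (14/3, 0) → f = 112/3
  (259/20, 71/20) → f = 731/5
  (2, 0) → f = 16
  (121/113, 252/113) → f = 3992/113

At the optimal vertex, 3x - 7y = 14 and x - 9y = -19.
Solving simultaneously gives x = 259/20, y = 71/20.

x = 259/20, y = 71/20, maximum f = 731/5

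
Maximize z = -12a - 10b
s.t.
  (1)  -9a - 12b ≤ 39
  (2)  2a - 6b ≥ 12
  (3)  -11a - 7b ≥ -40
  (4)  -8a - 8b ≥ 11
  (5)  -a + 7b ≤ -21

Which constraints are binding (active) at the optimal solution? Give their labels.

(1) and (5)

Feasible corners and z = -12a - 10b:
  (15/2, -71/8) → z = -5/4
  (-7/25, -76/25) → z = 844/25
  (91/64, -179/64) → z = 349/32

The maximum is at (-7/25, -76/25). Substituting into each constraint, equality holds for (1) and (5); the remaining constraints have slack.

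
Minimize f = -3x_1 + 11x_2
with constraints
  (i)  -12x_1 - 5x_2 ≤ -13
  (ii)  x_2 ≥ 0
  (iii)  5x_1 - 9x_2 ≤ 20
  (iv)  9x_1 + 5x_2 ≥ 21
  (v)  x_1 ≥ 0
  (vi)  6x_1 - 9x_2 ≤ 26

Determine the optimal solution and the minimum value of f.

x_1 = 4, x_2 = 0, minimum f = -12

Corner points and f = -3x_1 + 11x_2:
  (4, 0) → f = -12
  (7/3, 0) → f = -7
  (6, 10/9) → f = -52/9
  (0, 21/5) → f = 231/5
The feasible region is unbounded (it extends along (0, 1), (3, 2)), but f strictly increases along every unbounded feasible direction, so there is no improving ray and the minimum is attained at a vertex.

The optimum lies where x_2 = 0 and 5x_1 - 9x_2 = 20.
Solving simultaneously gives x_1 = 4, x_2 = 0.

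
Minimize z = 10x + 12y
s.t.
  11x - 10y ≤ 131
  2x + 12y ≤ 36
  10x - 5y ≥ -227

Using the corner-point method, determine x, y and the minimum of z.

Feasible corners and z = 10x + 12y:
  (483/38, 67/76) → z = 2616/19
  (-65, -423/5) → z = -8326/5
  (-1272/65, 407/65) → z = -7836/65

At the optimal vertex, 11x - 10y = 131 and 10x - 5y = -227.
Solving simultaneously gives x = -65, y = -423/5.

x = -65, y = -423/5, minimum z = -8326/5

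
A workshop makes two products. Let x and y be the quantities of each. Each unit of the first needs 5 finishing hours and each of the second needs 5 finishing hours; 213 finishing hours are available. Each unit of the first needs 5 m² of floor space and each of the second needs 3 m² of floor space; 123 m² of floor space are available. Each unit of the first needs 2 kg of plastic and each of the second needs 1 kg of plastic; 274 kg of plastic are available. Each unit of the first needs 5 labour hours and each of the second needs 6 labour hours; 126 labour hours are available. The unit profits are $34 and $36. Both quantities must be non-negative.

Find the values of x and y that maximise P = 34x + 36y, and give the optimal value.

x = 24, y = 1, maximum P = 852

Feasible corners and P = 34x + 36y:
  (0, 0) → P = 0
  (0, 21) → P = 756
  (123/5, 0) → P = 4182/5
  (24, 1) → P = 852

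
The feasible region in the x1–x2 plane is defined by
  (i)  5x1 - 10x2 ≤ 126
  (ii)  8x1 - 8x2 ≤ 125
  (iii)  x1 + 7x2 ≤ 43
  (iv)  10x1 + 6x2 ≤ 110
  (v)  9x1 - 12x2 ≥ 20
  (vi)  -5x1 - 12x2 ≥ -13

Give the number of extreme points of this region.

4

Pairwise boundary intersections that survive every other constraint:
  (121/20, -383/40)
  (-656/15, -517/15)
  (401/34, -521/136)
  (33/14, 17/168)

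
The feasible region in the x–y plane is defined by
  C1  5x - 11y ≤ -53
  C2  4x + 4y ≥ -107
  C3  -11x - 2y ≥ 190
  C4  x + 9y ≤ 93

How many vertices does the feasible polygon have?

4

Pairwise boundary intersections that survive every other constraint:
  (-1389/64, -323/64)
  (-2196/131, -367/131)
  (-1335/32, 479/32)
  (-1896/97, 1213/97)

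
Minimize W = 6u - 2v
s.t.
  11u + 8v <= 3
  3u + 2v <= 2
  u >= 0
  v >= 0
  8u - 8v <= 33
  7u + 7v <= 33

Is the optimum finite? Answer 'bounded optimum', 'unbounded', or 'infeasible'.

Corner points and W = 6u - 2v:
  (0, 3/8) → W = -3/4
  (3/11, 0) → W = 18/11
  (0, 0) → W = 0
The feasible region has finitely many vertices and no improving ray; the minimum is -3/4 at (0, 3/8).

bounded optimum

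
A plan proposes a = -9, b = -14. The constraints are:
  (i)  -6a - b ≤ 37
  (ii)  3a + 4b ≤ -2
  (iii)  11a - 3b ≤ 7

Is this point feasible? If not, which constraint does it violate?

Constraint (i): -6a - b = 68, which is not ≤ 37. All other constraints are satisfied.

not feasible — violates (i)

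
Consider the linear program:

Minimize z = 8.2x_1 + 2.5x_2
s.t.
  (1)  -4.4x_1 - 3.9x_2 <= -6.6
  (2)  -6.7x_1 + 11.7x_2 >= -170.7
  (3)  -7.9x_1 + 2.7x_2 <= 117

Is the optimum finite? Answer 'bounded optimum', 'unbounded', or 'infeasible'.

Vertices and z = 8.2x_1 + 2.5x_2:
  (1905/199, -23562/2587) → z = 144168/2587
  (-14616/1423, 18898/1423) → z = -363031/7115
The feasible region has finitely many vertices and no improving ray; the minimum is -363031/7115 at (-14616/1423, 18898/1423).

bounded optimum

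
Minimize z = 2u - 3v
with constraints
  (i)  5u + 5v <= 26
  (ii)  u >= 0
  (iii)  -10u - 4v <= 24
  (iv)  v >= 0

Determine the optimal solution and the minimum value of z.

Corner points and z = 2u - 3v:
  (0, 26/5) → z = -78/5
  (26/5, 0) → z = 52/5
  (0, 0) → z = 0

The optimum lies where 5u + 5v = 26 and u = 0.
Solving simultaneously gives u = 0, v = 26/5.

u = 0, v = 26/5, minimum z = -78/5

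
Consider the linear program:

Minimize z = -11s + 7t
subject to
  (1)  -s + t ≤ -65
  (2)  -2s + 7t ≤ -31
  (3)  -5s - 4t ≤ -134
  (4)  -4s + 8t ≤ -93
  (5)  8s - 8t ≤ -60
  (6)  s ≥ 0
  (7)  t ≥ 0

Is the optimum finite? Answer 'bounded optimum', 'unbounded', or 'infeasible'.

infeasible

Constraints -s + t ≤ -65 and 8s - 8t ≤ -60 have parallel boundaries but demand opposite sides — no point can satisfy both, so the region is empty.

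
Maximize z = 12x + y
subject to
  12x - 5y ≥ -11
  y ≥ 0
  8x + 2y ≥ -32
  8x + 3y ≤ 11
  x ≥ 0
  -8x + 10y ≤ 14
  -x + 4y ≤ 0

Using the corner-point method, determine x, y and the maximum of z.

x = 11/8, y = 0, maximum z = 33/2

Corner points and z = 12x + y:
  (11/8, 0) → z = 33/2
  (0, 0) → z = 0
  (44/35, 11/35) → z = 77/5

The binding constraints are y = 0 and 8x + 3y = 11.
Solving simultaneously gives x = 11/8, y = 0.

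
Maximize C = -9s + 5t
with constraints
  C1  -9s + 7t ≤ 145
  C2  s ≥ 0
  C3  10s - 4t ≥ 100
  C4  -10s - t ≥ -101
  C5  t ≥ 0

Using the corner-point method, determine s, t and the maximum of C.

s = 252/25, t = 1/5, maximum C = -2243/25

Vertices and C = -9s + 5t:
  (252/25, 1/5) → C = -2243/25
  (10, 0) → C = -90
  (101/10, 0) → C = -909/10

The binding constraints are 10s - 4t = 100 and -10s - t = -101.
Solving simultaneously gives s = 252/25, t = 1/5.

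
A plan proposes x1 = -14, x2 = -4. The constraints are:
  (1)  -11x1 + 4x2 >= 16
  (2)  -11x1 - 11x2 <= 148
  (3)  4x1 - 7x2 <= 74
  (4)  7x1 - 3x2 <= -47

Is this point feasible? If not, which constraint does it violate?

not feasible — violates (2)

Constraint (2): -11x1 - 11x2 = 198, which is not ≤ 148. All other constraints are satisfied.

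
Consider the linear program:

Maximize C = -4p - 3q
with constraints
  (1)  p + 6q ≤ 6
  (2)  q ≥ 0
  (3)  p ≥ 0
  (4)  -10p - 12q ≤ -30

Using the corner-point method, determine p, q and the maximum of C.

Extreme points and C = -4p - 3q:
  (6, 0) → C = -24
  (9/4, 5/8) → C = -87/8
  (3, 0) → C = -12

p = 9/4, q = 5/8, maximum C = -87/8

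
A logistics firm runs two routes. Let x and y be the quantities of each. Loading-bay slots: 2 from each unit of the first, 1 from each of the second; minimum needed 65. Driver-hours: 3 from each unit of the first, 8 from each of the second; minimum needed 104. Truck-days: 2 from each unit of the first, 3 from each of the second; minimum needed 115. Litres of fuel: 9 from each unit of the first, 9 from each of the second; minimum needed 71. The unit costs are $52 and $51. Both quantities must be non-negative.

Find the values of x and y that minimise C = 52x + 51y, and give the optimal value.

x = 20, y = 25, minimum C = 2315

The feasible region is unbounded (it extends along (0, 1), (1, 0)), but C strictly increases along every unbounded feasible direction, so there is no improving ray and the minimum is attained at a vertex.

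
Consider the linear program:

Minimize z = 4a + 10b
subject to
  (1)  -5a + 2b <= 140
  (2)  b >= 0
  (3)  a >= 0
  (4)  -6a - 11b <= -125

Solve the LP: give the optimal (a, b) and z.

a = 125/6, b = 0, minimum z = 250/3

Corner points and z = 4a + 10b:
  (0, 70) → z = 700
  (125/6, 0) → z = 250/3
  (0, 125/11) → z = 1250/11
The feasible region is unbounded (it extends along (1, 0), (2, 5)), but z strictly increases along every unbounded feasible direction, so there is no improving ray and the minimum is attained at a vertex.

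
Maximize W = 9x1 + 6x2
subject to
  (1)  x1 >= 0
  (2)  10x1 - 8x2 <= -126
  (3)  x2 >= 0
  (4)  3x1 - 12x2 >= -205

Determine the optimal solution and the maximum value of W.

x1 = 4/3, x2 = 209/12, maximum W = 233/2

Extreme points and W = 9x1 + 6x2:
  (0, 63/4) → W = 189/2
  (0, 205/12) → W = 205/2
  (4/3, 209/12) → W = 233/2

At the optimal vertex, 10x1 - 8x2 = -126 and 3x1 - 12x2 = -205.
Solving simultaneously gives x1 = 4/3, x2 = 209/12.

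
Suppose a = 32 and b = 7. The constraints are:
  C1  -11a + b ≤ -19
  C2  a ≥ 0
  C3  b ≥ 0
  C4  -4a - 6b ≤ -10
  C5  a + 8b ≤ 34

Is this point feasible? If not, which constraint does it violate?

not feasible — violates C5

Constraint C5: a + 8b = 88, which is not ≤ 34. All other constraints are satisfied.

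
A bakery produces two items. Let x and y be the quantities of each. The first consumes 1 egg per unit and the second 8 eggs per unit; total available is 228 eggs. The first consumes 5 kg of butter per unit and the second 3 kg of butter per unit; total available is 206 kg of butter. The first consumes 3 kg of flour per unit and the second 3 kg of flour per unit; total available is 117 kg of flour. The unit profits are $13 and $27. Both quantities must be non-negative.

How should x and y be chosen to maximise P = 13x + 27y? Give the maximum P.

Extreme points and P = 13x + 27y:
  (0, 0) → P = 0
  (0, 57/2) → P = 1539/2
  (39, 0) → P = 507
  (12, 27) → P = 885

The binding constraints are x + 8y = 228 and 3x + 3y = 117.
Solving simultaneously gives x = 12, y = 27.

x = 12, y = 27, maximum P = 885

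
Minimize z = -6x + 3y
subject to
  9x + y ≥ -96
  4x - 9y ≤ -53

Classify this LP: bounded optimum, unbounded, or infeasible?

From the feasible point (-917/85, 93/85), moving in the direction (9, 4) keeps every constraint satisfied while z decreases without bound.

unbounded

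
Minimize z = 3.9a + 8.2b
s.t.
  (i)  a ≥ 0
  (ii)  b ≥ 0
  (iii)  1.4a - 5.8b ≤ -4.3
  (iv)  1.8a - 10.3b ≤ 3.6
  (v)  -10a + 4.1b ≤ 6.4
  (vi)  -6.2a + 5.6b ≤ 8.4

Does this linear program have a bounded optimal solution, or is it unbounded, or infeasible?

bounded optimum

Vertices and z = 3.9a + 8.2b:
  (0, 43/58) → z = 1763/290
  (0, 1.5) → z = 12.3
The feasible region has finitely many vertices and no improving ray; the minimum is 1763/290 at (0, 43/58).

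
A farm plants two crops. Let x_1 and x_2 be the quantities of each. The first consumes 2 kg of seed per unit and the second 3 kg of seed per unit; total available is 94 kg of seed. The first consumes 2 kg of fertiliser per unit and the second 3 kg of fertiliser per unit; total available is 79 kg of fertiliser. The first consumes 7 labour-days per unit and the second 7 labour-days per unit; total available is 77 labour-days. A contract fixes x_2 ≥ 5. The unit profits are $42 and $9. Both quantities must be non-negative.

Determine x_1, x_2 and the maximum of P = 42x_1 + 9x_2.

x_1 = 6, x_2 = 5, maximum P = 297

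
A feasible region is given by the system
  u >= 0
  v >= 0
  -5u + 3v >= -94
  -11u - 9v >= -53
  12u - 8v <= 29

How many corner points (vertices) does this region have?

4

Pairwise boundary intersections that survive every other constraint:
  (0, 0)
  (0, 53/9)
  (29/12, 0)
  (685/196, 317/196)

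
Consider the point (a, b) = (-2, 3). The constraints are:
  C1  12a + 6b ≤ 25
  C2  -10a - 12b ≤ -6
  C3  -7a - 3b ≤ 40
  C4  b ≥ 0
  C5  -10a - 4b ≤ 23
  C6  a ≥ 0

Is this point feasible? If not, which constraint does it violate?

Constraint C6: a = -2, which is not ≥ 0. All other constraints are satisfied.

not feasible — violates C6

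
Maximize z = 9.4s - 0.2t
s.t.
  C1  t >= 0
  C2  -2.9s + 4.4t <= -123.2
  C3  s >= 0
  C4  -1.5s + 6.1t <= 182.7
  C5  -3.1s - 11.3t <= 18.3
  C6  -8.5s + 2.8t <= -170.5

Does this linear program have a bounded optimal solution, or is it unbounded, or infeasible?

From the feasible point (1232/29, 0), moving in the direction (6.1, 1.5) keeps every constraint satisfied while z increases without bound.

unbounded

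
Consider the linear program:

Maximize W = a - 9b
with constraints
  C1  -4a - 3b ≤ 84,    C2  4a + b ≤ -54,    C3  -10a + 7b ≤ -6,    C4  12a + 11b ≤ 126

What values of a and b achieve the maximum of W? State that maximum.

a = -39/4, b = -15, maximum W = 501/4

Extreme points and W = a - 9b:
  (-39/4, -15) → W = 501/4
  (-285/29, -432/29) → W = 3603/29
  (-186/19, -282/19) → W = 2352/19

The optimum lies where -4a - 3b = 84 and 4a + b = -54.
Solving simultaneously gives a = -39/4, b = -15.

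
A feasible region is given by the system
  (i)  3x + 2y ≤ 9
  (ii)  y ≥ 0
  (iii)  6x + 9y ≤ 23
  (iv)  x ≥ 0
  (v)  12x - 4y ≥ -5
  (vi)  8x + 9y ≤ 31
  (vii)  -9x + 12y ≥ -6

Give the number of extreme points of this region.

5

Intersecting each pair of boundary lines and keeping only the points that satisfy every inequality leaves:
  (0, 0)
  (2/3, 0)
  (47/132, 51/22)
  (110/51, 19/17)
  (0, 5/4)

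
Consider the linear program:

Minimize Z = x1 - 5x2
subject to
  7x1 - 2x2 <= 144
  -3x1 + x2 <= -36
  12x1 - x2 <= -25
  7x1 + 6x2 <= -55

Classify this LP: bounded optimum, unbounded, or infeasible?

Feasible corners and Z = x1 - 5x2:
  (-194/17, -1903/17) → Z = 9321/17
  (-61/9, -169/3) → Z = 2474/9
The feasible region has finitely many vertices and no improving ray; the minimum is 2474/9 at (-61/9, -169/3).

bounded optimum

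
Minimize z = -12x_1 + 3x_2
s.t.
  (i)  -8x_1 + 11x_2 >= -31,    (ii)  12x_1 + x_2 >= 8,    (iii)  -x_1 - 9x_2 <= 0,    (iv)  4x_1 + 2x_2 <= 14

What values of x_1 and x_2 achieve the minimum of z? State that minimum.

x_1 = 18/5, x_2 = -1/5, minimum z = -219/5

Feasible corners and z = -12x_1 + 3x_2:
  (279/83, -31/83) → z = -3441/83
  (18/5, -1/5) → z = -219/5
  (72/107, -8/107) → z = -888/107
  (1/10, 34/5) → z = 96/5

The binding constraints are -8x_1 + 11x_2 = -31 and 4x_1 + 2x_2 = 14.
Solving simultaneously gives x_1 = 18/5, x_2 = -1/5.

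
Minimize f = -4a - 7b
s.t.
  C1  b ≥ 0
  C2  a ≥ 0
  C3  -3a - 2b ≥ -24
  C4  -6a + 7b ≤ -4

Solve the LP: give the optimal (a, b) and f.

a = 16/3, b = 4, minimum f = -148/3

Feasible corners and f = -4a - 7b:
  (8, 0) → f = -32
  (2/3, 0) → f = -8/3
  (16/3, 4) → f = -148/3

The optimum lies where -3a - 2b = -24 and -6a + 7b = -4.
Solving simultaneously gives a = 16/3, b = 4.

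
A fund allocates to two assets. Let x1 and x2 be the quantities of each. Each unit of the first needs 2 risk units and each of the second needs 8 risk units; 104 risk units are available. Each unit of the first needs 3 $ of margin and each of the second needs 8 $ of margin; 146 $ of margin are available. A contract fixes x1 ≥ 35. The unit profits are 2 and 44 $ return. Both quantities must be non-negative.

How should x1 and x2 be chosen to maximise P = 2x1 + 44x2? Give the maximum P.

x1 = 35, x2 = 17/4, maximum P = 257

Extreme points and P = 2x1 + 44x2:
  (146/3, 0) → P = 292/3
  (35, 0) → P = 70
  (42, 5/2) → P = 194
  (35, 17/4) → P = 257

The optimum lies where 2x1 + 8x2 = 104 and x1 = 35.
Solving simultaneously gives x1 = 35, x2 = 17/4.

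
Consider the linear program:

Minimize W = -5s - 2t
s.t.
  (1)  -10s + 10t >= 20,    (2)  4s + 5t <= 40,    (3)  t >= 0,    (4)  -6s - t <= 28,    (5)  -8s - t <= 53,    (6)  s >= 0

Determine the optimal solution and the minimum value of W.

s = 10/3, t = 16/3, minimum W = -82/3

Vertices and W = -5s - 2t:
  (10/3, 16/3) → W = -82/3
  (0, 2) → W = -4
  (0, 8) → W = -16

The binding constraints are -10s + 10t = 20 and 4s + 5t = 40.
Solving simultaneously gives s = 10/3, t = 16/3.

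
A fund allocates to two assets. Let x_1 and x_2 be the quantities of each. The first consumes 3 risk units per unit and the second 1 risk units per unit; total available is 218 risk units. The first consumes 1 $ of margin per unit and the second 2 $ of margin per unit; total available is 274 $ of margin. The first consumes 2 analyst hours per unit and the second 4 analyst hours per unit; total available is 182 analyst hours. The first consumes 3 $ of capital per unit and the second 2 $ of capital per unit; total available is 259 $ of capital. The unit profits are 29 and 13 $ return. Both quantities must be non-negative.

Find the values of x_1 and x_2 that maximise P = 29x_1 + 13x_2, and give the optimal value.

x_1 = 69, x_2 = 11, maximum P = 2144

Vertices and P = 29x_1 + 13x_2:
  (0, 0) → P = 0
  (0, 91/2) → P = 1183/2
  (218/3, 0) → P = 6322/3
  (69, 11) → P = 2144

The binding constraints are 3x_1 + x_2 = 218 and 2x_1 + 4x_2 = 182.
Solving simultaneously gives x_1 = 69, x_2 = 11.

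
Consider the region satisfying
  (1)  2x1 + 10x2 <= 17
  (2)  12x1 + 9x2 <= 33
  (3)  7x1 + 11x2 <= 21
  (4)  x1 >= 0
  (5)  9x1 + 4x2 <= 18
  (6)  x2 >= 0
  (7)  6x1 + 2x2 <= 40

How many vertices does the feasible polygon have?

Pairwise boundary intersections that survive every other constraint:
  (23/48, 77/48)
  (0, 17/10)
  (114/71, 63/71)
  (0, 0)
  (2, 0)

5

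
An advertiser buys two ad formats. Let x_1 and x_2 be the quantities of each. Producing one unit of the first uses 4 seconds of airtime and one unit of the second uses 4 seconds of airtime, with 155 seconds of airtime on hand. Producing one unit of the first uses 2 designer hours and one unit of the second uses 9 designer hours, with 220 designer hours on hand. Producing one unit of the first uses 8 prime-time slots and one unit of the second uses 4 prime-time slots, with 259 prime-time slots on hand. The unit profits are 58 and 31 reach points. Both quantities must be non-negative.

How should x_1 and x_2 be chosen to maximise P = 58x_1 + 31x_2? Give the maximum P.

Feasible corners and P = 58x_1 + 31x_2:
  (0, 0) → P = 0
  (0, 220/9) → P = 6820/9
  (259/8, 0) → P = 7511/4
  (515/28, 285/14) → P = 11885/7
  (26, 51/4) → P = 7613/4

x_1 = 26, x_2 = 51/4, maximum P = 7613/4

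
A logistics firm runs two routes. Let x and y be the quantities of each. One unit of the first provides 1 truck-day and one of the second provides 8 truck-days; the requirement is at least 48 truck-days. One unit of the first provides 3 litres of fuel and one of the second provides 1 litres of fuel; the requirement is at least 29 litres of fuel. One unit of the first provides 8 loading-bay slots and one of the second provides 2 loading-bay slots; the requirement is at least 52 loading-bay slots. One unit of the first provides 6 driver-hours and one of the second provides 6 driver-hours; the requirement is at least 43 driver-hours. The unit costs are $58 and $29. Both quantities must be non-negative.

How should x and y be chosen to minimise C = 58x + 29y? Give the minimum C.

Vertices and C = 58x + 29y:
  (0, 29) → C = 841
  (48, 0) → C = 2784
  (8, 5) → C = 609
The feasible region is unbounded (it extends along (0, 1), (1, 0)), but C strictly increases along every unbounded feasible direction, so there is no improving ray and the minimum is attained at a vertex.

x = 8, y = 5, minimum C = 609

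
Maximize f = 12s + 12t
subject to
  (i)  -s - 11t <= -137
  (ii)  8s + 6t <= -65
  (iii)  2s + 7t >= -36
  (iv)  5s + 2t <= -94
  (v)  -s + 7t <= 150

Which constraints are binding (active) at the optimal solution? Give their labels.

Vertices and f = 12s + 12t:
  (-1308/53, 779/53) → f = -6348/53
  (-691/18, 287/18) → f = -808/3
  (-958/37, 656/37) → f = -3624/37

The maximum is at (-958/37, 656/37). Substituting into each constraint, equality holds for (iv) and (v); the remaining constraints have slack.

(iv) and (v)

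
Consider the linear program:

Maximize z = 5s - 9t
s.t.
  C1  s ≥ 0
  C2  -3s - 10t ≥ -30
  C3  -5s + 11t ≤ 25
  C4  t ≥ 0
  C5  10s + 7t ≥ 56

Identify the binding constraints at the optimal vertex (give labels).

Vertices and z = 5s - 9t:
  (10, 0) → z = 50
  (350/79, 132/79) → z = 562/79
  (28/5, 0) → z = 28

The maximum is at (10, 0). Substituting into each constraint, equality holds for C2 and C4; the remaining constraints have slack.

C2 and C4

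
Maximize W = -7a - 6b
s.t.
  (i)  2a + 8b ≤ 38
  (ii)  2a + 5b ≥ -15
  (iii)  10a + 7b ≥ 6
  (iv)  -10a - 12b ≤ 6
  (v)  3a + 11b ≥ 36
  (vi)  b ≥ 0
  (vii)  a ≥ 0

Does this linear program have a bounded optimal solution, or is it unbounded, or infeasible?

Vertices and W = -7a - 6b:
  (19, 0) → W = -133
  (0, 19/4) → W = -57/2
  (12, 0) → W = -84
  (0, 36/11) → W = -216/11
The feasible region has finitely many vertices and no improving ray; the maximum is -216/11 at (0, 36/11).

bounded optimum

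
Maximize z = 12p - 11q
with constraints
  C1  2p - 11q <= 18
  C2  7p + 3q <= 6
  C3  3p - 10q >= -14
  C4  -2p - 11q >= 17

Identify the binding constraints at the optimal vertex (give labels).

Vertices and z = 12p - 11q:
  (-334/13, -82/13) → z = -3106/13
  (1/4, -35/22) → z = 41/2
  (-324/53, -23/53) → z = -3635/53

The maximum is at (1/4, -35/22). Substituting into each constraint, equality holds for C1 and C4; the remaining constraints have slack.

C1 and C4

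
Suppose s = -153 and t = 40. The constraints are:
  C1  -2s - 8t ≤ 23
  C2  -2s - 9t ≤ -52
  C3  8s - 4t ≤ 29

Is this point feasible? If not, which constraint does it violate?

feasible

C1: -14 ≤ 23 ✓
C2: -54 ≤ -52 ✓
C3: -1384 ≤ 29 ✓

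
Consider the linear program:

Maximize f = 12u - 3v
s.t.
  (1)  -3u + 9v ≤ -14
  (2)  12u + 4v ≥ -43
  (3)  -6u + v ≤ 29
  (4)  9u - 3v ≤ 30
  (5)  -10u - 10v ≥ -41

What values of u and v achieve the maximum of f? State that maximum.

u = 19/6, v = -1/2, maximum f = 79/2

At the optimal vertex, -3u + 9v = -14 and 9u - 3v = 30.
Solving simultaneously gives u = 19/6, v = -1/2.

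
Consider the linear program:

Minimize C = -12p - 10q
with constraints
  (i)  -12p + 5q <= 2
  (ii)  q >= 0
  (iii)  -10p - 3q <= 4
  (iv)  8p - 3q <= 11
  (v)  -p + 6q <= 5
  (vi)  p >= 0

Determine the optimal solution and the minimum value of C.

p = 9/5, q = 17/15, minimum C = -494/15

Vertices and C = -12p - 10q:
  (13/67, 58/67) → C = -736/67
  (0, 2/5) → C = -4
  (11/8, 0) → C = -33/2
  (0, 0) → C = 0
  (9/5, 17/15) → C = -494/15

The optimum lies where 8p - 3q = 11 and -p + 6q = 5.
Solving simultaneously gives p = 9/5, q = 17/15.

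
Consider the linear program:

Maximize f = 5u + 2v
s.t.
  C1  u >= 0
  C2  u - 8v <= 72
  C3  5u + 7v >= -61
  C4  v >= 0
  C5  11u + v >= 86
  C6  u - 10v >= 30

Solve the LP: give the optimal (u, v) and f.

Extreme points and f = 5u + 2v:
  (72, 0) → f = 360
  (240, 21) → f = 1242
  (30, 0) → f = 150

At the optimal vertex, u - 8v = 72 and u - 10v = 30.
Solving simultaneously gives u = 240, v = 21.

u = 240, v = 21, maximum f = 1242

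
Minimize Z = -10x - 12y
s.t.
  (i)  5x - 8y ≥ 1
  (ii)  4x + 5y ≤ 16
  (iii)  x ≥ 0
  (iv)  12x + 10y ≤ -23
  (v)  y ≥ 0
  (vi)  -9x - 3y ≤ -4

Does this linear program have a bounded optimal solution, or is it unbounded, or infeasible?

The boundaries 5x - 8y = 1 and 4x + 5y = 16 meet at (7/3, 4/3), but that point violates 12x + 10y ≤ -23. Every candidate vertex is excluded by some other constraint, so the feasible region is empty.

infeasible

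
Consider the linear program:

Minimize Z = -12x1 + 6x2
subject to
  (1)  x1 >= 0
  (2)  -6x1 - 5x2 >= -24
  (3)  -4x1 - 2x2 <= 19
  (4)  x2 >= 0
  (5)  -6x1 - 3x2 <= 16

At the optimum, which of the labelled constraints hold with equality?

Feasible corners and Z = -12x1 + 6x2:
  (0, 24/5) → Z = 144/5
  (0, 0) → Z = 0
  (4, 0) → Z = -48

The minimum is at (4, 0). Substituting into each constraint, equality holds for (2) and (4); the remaining constraints have slack.

(2) and (4)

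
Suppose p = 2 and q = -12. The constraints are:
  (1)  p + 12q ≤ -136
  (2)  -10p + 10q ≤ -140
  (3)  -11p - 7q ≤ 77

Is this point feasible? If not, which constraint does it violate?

feasible

(1): -142 ≤ -136 ✓
(2): -140 ≤ -140 ✓
(3): 62 ≤ 77 ✓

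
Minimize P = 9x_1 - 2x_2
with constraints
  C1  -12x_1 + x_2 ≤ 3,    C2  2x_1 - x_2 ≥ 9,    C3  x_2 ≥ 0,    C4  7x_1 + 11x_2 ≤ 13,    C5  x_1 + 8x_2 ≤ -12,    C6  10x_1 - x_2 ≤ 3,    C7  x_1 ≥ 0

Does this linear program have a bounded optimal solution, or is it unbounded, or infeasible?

infeasible

The boundaries 10x_1 - x_2 = 3 and x_1 = 0 meet at (0, -3), but that point violates 2x_1 - x_2 ≥ 9. Every candidate vertex is excluded by some other constraint, so the feasible region is empty.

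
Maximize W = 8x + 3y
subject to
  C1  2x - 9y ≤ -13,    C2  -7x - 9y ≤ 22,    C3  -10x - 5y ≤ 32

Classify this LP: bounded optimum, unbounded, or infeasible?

unbounded

From the feasible point (-353/100, 33/50), moving in the direction (9, 2) keeps every constraint satisfied while W increases without bound.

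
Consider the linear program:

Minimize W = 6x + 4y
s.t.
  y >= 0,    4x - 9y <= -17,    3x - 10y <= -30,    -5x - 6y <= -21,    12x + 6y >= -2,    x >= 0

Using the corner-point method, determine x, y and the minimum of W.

The feasible region is unbounded (it extends along (0, 1), (9, 4)), but W strictly increases along every unbounded feasible direction, so there is no improving ray and the minimum is attained at a vertex.

At the optimal vertex, -5x - 6y = -21 and x = 0.
Solving simultaneously gives x = 0, y = 7/2.

x = 0, y = 7/2, minimum W = 14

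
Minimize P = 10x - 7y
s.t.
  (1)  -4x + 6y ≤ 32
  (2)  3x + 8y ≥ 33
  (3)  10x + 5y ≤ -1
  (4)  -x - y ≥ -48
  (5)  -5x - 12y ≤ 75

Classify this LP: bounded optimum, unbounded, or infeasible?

The boundaries -4x + 6y = 32 and 3x + 8y = 33 meet at (-29/25, 114/25), but that point violates 10x + 5y ≤ -1. Every candidate vertex is excluded by some other constraint, so the feasible region is empty.

infeasible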